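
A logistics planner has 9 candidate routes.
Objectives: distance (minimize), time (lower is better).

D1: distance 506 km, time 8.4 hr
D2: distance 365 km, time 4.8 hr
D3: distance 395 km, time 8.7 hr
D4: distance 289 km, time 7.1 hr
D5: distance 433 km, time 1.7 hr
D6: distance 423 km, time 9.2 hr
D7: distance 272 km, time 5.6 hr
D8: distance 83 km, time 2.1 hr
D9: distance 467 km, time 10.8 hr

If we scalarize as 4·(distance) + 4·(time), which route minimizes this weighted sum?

D8

D1: 4·506 + 4·8.4 = 2057.6
D2: 4·365 + 4·4.8 = 1479.2
D3: 4·395 + 4·8.7 = 1614.8
D4: 4·289 + 4·7.1 = 1184.4
D5: 4·433 + 4·1.7 = 1738.8
D6: 4·423 + 4·9.2 = 1728.8
D7: 4·272 + 4·5.6 = 1110.4
D8: 4·83 + 4·2.1 = 340.4
D9: 4·467 + 4·10.8 = 1911.2
Lowest: D8 at 340.4.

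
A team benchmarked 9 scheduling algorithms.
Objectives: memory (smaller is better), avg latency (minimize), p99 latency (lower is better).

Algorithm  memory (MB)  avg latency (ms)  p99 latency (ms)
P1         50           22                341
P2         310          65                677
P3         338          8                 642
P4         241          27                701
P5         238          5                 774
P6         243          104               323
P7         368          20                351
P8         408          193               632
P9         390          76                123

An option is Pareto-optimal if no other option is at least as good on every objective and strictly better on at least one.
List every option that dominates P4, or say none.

P1

P1: memory 50≤241, avg latency 22≤27, p99 latency 341≤701 — dominates P4.
Others (P2, P3, P5, P6, P7, P8, P9) are each worse than P4 on at least one objective.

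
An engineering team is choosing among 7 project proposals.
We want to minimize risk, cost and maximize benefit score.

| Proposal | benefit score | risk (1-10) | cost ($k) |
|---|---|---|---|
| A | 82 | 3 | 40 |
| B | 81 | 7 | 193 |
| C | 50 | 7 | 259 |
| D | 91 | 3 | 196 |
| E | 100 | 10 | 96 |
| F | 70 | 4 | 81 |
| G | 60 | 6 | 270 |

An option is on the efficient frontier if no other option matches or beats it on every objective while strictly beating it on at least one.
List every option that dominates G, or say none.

A: benefit score 82≥60, risk 3≤6, cost 40≤270 — dominates G.
D: benefit score 91≥60, risk 3≤6, cost 196≤270 — dominates G.
F: benefit score 70≥60, risk 4≤6, cost 81≤270 — dominates G.
Others (B, C, E) are each worse than G on at least one objective.

A, D, F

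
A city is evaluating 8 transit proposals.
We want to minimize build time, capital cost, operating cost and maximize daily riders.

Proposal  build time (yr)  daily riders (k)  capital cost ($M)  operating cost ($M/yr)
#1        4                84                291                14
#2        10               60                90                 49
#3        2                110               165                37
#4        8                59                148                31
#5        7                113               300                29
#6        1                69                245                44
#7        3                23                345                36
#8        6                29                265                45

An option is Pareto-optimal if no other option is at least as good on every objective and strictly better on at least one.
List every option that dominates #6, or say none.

none

#1: worse on build time (4 vs 1).
#2: worse on build time (10 vs 1).
#3: worse on build time (2 vs 1).
#4: worse on build time (8 vs 1).
#5: worse on build time (7 vs 1).
#7: worse on build time (3 vs 1).
#8: worse on build time (6 vs 1).
No option dominates #6.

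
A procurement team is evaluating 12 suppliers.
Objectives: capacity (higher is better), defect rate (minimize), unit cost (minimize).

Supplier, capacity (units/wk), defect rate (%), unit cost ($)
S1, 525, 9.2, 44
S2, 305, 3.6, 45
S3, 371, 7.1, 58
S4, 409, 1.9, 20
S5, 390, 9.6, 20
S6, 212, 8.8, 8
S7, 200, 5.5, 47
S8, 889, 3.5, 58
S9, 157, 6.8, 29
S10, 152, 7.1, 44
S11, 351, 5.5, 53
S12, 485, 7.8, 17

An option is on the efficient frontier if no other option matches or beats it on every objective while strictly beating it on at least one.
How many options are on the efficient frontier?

5

S1: not dominated.
S2: dominated by S4 (capacity 409≥305, defect rate 1.9≤3.6, unit cost 20≤45).
S3: dominated by S4 (capacity 409≥371, defect rate 1.9≤7.1, unit cost 20≤58).
S4: not dominated (best defect rate).
S5: dominated by S4 (capacity 409≥390, defect rate 1.9≤9.6, unit cost 20≤20).
S6: not dominated (best unit cost).
S7: dominated by S2 (capacity 305≥200, defect rate 3.6≤5.5, unit cost 45≤47).
S8: not dominated (best capacity).
S9: dominated by S4 (capacity 409≥157, defect rate 1.9≤6.8, unit cost 20≤29).
S10: dominated by S4 (capacity 409≥152, defect rate 1.9≤7.1, unit cost 20≤44).
S11: dominated by S4 (capacity 409≥351, defect rate 1.9≤5.5, unit cost 20≤53).
S12: not dominated.
Pareto-optimal: S1, S4, S6, S8, S12 → 5.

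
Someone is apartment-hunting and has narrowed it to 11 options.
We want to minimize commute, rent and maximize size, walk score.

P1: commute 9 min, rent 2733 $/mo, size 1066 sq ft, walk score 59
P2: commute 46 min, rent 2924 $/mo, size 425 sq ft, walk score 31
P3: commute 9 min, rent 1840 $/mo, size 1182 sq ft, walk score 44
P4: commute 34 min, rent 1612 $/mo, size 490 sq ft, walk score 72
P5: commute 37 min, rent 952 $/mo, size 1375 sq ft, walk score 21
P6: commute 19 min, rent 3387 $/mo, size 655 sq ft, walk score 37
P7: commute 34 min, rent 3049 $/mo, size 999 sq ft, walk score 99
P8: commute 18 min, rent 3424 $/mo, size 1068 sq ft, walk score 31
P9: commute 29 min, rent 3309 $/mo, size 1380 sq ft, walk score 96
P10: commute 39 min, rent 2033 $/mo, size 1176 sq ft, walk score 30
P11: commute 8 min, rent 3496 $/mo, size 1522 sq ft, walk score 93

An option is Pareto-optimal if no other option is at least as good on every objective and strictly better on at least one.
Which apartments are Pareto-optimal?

P1: not dominated.
P2: dominated by P1 (commute 9≤46, rent 2733≤2924, size 1066≥425, walk score 59≥31).
P3: not dominated.
P4: not dominated.
P5: not dominated (best rent).
P6: dominated by P1 (commute 9≤19, rent 2733≤3387, size 1066≥655, walk score 59≥37).
P7: not dominated (best walk score).
P8: dominated by P3 (commute 9≤18, rent 1840≤3424, size 1182≥1068, walk score 44≥31).
P9: not dominated.
P10: dominated by P3 (commute 9≤39, rent 1840≤2033, size 1182≥1176, walk score 44≥30).
P11: not dominated (best commute).

P1, P3, P4, P5, P7, P9, P11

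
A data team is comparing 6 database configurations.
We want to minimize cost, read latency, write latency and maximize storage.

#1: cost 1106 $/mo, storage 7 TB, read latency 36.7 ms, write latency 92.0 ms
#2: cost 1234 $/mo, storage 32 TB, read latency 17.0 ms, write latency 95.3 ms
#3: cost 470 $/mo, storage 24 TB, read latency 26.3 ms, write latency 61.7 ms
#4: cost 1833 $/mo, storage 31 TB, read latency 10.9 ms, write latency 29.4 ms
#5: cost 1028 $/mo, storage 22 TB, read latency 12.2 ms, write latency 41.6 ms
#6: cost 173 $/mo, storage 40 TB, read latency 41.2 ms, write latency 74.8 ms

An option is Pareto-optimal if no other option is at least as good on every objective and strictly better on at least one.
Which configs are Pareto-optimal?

#2, #3, #4, #5, #6

#1: dominated by #3 (cost 470≤1106, storage 24≥7, read latency 26.3≤36.7, write latency 61.7≤92.0).
#2: not dominated.
#3: not dominated.
#4: not dominated (best read latency).
#5: not dominated.
#6: not dominated (best cost).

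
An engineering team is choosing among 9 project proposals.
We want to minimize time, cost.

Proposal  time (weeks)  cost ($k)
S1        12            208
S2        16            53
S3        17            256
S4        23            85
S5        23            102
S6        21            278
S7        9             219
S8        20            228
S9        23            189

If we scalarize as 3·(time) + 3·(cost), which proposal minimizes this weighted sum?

S1: 3·12 + 3·208 = 660
S2: 3·16 + 3·53 = 207
S3: 3·17 + 3·256 = 819
S4: 3·23 + 3·85 = 324
S5: 3·23 + 3·102 = 375
S6: 3·21 + 3·278 = 897
S7: 3·9 + 3·219 = 684
S8: 3·20 + 3·228 = 744
S9: 3·23 + 3·189 = 636
Lowest: S2 at 207.

S2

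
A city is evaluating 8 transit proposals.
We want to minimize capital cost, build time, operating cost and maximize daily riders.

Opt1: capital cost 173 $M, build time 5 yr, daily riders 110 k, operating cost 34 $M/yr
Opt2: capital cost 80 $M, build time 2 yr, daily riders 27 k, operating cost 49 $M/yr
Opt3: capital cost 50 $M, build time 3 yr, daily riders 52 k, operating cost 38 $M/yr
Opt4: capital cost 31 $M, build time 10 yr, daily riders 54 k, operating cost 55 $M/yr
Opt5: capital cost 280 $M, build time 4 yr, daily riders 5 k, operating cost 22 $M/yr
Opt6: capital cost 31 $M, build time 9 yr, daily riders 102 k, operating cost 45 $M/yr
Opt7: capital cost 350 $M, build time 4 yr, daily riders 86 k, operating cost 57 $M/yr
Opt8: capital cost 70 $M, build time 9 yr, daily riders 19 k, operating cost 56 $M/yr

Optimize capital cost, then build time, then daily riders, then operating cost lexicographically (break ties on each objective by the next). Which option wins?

Opt6

First minimize capital cost: best is 31, kept {Opt4, Opt6}.
Then minimize build time: best is 9, kept {Opt6}.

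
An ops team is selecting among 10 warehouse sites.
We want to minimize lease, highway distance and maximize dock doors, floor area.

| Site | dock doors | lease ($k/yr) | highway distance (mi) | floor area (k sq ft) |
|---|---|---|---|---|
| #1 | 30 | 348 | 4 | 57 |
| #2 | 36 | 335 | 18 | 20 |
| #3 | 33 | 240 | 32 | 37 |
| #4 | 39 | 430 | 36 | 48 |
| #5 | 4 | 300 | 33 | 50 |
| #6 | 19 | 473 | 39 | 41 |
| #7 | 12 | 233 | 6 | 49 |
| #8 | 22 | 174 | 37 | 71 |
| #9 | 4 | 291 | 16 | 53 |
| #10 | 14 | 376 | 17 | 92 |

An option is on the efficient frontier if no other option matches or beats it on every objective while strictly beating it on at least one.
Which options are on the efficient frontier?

#1: not dominated (best highway distance).
#2: not dominated.
#3: not dominated.
#4: not dominated (best dock doors).
#5: dominated by #9 (dock doors 4≥4, lease 291≤300, highway distance 16≤33, floor area 53≥50).
#6: dominated by #1 (dock doors 30≥19, lease 348≤473, highway distance 4≤39, floor area 57≥41).
#7: not dominated.
#8: not dominated (best lease).
#9: not dominated.
#10: not dominated (best floor area).

#1, #2, #3, #4, #7, #8, #9, #10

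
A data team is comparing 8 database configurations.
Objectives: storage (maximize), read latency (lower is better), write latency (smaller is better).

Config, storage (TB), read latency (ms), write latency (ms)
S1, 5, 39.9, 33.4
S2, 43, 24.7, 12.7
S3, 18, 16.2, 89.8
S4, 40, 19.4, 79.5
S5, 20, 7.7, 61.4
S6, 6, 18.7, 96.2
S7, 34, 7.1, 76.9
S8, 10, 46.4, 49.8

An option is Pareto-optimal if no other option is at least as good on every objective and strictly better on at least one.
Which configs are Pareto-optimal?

S2, S4, S5, S7

S1: dominated by S2 (storage 43≥5, read latency 24.7≤39.9, write latency 12.7≤33.4).
S2: not dominated (best storage).
S3: dominated by S5 (storage 20≥18, read latency 7.7≤16.2, write latency 61.4≤89.8).
S4: not dominated.
S5: not dominated.
S6: dominated by S3 (storage 18≥6, read latency 16.2≤18.7, write latency 89.8≤96.2).
S7: not dominated (best read latency).
S8: dominated by S2 (storage 43≥10, read latency 24.7≤46.4, write latency 12.7≤49.8).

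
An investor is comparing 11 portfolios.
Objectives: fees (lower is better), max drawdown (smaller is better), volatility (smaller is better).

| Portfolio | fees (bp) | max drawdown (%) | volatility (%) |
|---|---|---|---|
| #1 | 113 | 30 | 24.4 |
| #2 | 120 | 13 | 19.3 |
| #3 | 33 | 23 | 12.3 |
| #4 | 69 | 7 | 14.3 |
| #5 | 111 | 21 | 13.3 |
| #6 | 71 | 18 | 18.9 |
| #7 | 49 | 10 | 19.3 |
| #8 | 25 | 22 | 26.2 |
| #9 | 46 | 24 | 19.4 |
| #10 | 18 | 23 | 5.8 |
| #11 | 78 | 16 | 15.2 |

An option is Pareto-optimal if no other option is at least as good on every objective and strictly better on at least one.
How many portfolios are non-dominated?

5

#1: dominated by #3 (fees 33≤113, max drawdown 23≤30, volatility 12.3≤24.4).
#2: dominated by #4 (fees 69≤120, max drawdown 7≤13, volatility 14.3≤19.3).
#3: dominated by #10 (fees 18≤33, max drawdown 23≤23, volatility 5.8≤12.3).
#4: not dominated (best max drawdown).
#5: not dominated.
#6: dominated by #4 (fees 69≤71, max drawdown 7≤18, volatility 14.3≤18.9).
#7: not dominated.
#8: not dominated.
#9: dominated by #3 (fees 33≤46, max drawdown 23≤24, volatility 12.3≤19.4).
#10: not dominated (best fees).
#11: dominated by #4 (fees 69≤78, max drawdown 7≤16, volatility 14.3≤15.2).
Pareto-optimal: #4, #5, #7, #8, #10 → 5.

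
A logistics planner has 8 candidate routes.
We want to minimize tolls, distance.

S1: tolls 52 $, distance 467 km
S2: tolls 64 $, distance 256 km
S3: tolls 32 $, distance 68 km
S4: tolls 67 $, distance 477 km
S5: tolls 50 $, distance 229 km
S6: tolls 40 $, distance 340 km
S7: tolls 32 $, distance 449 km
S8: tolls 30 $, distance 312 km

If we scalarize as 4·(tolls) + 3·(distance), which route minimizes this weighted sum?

S1: 4·52 + 3·467 = 1609
S2: 4·64 + 3·256 = 1024
S3: 4·32 + 3·68 = 332
S4: 4·67 + 3·477 = 1699
S5: 4·50 + 3·229 = 887
S6: 4·40 + 3·340 = 1180
S7: 4·32 + 3·449 = 1475
S8: 4·30 + 3·312 = 1056
Lowest: S3 at 332.

S3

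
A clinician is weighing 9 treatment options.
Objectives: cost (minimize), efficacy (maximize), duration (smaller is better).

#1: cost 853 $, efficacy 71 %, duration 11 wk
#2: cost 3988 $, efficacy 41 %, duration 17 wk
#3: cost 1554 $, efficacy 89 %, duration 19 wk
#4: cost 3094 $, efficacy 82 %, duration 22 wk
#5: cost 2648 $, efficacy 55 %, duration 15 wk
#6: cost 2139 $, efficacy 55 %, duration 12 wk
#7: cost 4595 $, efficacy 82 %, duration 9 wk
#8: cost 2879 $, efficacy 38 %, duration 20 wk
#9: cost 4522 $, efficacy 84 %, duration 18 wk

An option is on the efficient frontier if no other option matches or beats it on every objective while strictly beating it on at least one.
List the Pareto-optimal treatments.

#1: not dominated (best cost).
#2: dominated by #1 (cost 853≤3988, efficacy 71≥41, duration 11≤17).
#3: not dominated (best efficacy).
#4: dominated by #3 (cost 1554≤3094, efficacy 89≥82, duration 19≤22).
#5: dominated by #1 (cost 853≤2648, efficacy 71≥55, duration 11≤15).
#6: dominated by #1 (cost 853≤2139, efficacy 71≥55, duration 11≤12).
#7: not dominated (best duration).
#8: dominated by #1 (cost 853≤2879, efficacy 71≥38, duration 11≤20).
#9: not dominated.

#1, #3, #7, #9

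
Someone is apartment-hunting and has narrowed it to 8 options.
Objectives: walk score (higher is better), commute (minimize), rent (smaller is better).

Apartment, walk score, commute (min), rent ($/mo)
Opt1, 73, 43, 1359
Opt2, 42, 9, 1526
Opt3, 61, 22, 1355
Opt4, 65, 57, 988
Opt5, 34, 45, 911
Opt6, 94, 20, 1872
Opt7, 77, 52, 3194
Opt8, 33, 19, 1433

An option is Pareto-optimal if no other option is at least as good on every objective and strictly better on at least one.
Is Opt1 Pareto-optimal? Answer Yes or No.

Opt2: worse on walk score (42 vs 73).
Opt3: worse on walk score (61 vs 73).
Opt4: worse on walk score (65 vs 73).
Opt5: worse on walk score (34 vs 73).
Opt6: worse on rent (1872 vs 1359).
Opt7: worse on commute (52 vs 43).
Opt8: worse on walk score (33 vs 73).
No option is at least as good as Opt1 on every objective and strictly better on one.

Yes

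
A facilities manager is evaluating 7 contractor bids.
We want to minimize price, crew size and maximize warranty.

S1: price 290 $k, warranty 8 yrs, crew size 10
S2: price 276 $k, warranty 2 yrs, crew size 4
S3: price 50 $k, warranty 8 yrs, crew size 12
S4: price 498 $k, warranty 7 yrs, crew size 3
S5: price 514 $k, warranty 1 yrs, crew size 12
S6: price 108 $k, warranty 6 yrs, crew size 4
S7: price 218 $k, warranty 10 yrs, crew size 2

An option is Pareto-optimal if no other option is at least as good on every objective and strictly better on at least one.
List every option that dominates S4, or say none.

S7

S7: price 218≤498, warranty 10≥7, crew size 2≤3 — dominates S4.
Others (S1, S2, S3, S5, S6) are each worse than S4 on at least one objective.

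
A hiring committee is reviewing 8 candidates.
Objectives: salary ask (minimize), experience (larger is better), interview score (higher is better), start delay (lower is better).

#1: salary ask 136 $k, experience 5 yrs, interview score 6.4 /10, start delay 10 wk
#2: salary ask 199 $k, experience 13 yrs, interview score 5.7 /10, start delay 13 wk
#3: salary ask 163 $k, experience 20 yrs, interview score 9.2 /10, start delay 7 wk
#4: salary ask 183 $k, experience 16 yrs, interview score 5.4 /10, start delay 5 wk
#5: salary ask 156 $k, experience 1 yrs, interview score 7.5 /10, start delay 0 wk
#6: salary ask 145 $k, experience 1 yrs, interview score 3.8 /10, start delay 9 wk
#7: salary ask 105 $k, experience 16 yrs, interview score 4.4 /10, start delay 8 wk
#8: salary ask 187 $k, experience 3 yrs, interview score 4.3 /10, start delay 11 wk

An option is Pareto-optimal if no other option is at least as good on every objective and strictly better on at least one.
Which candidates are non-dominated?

#1, #3, #4, #5, #7

#1: not dominated.
#2: dominated by #3 (salary ask 163≤199, experience 20≥13, interview score 9.2≥5.7, start delay 7≤13).
#3: not dominated (best experience).
#4: not dominated.
#5: not dominated (best start delay).
#6: dominated by #7 (salary ask 105≤145, experience 16≥1, interview score 4.4≥3.8, start delay 8≤9).
#7: not dominated (best salary ask).
#8: dominated by #1 (salary ask 136≤187, experience 5≥3, interview score 6.4≥4.3, start delay 10≤11).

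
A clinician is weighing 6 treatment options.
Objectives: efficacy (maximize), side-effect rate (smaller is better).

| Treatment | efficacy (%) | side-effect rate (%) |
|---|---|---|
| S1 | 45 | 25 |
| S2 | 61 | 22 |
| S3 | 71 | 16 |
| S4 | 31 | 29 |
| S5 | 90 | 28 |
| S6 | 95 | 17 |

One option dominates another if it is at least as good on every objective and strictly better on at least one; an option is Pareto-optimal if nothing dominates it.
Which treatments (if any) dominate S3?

none

S1: worse on efficacy (45 vs 71).
S2: worse on efficacy (61 vs 71).
S4: worse on efficacy (31 vs 71).
S5: worse on side-effect rate (28 vs 16).
S6: worse on side-effect rate (17 vs 16).
No option dominates S3.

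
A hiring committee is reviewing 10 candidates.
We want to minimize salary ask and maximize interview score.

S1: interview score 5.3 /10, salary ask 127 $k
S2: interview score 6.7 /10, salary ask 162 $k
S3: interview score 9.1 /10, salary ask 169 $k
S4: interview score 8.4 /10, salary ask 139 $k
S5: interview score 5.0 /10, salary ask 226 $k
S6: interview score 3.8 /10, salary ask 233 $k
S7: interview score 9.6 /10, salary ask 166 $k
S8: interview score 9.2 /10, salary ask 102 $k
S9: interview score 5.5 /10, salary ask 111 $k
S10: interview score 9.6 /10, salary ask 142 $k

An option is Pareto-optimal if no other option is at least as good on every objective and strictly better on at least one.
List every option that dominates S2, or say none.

S4, S8, S10

S4: interview score 8.4≥6.7, salary ask 139≤162 — dominates S2.
S8: interview score 9.2≥6.7, salary ask 102≤162 — dominates S2.
S10: interview score 9.6≥6.7, salary ask 142≤162 — dominates S2.
Others (S1, S3, S5, S6, S7, S9) are each worse than S2 on at least one objective.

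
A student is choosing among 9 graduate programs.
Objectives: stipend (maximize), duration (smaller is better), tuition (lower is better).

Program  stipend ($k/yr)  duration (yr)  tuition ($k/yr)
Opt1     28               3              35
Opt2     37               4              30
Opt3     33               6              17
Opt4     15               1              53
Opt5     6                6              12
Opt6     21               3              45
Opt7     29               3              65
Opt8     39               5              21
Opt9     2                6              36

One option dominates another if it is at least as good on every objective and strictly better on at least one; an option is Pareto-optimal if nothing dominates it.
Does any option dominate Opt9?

Yes

Opt1 vs Opt9: stipend 28≥2, duration 3≤6, tuition 35≤36 — Opt1 is at least as good on every objective and strictly better on at least one, so Opt1 dominates Opt9.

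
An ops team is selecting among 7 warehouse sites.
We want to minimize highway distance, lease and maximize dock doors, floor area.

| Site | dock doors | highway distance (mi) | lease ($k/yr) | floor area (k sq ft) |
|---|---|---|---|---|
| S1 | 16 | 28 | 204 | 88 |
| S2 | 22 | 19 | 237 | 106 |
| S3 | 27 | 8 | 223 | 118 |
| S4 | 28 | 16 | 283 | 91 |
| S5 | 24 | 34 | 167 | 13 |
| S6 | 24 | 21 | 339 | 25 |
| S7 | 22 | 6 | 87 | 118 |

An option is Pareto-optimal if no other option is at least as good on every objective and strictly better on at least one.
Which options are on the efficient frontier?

S1: dominated by S7 (dock doors 22≥16, highway distance 6≤28, lease 87≤204, floor area 118≥88).
S2: dominated by S3 (dock doors 27≥22, highway distance 8≤19, lease 223≤237, floor area 118≥106).
S3: not dominated.
S4: not dominated (best dock doors).
S5: not dominated.
S6: dominated by S3 (dock doors 27≥24, highway distance 8≤21, lease 223≤339, floor area 118≥25).
S7: not dominated (best highway distance).

S3, S4, S5, S7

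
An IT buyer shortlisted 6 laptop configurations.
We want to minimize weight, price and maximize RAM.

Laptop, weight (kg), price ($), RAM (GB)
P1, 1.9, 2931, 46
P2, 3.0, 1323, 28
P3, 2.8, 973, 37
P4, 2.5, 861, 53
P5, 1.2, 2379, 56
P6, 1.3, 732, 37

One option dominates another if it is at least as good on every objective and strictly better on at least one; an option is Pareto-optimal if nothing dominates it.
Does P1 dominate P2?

P1 vs P2: P1 is worse on price (2931 vs 1323), so it does not dominate P2.

No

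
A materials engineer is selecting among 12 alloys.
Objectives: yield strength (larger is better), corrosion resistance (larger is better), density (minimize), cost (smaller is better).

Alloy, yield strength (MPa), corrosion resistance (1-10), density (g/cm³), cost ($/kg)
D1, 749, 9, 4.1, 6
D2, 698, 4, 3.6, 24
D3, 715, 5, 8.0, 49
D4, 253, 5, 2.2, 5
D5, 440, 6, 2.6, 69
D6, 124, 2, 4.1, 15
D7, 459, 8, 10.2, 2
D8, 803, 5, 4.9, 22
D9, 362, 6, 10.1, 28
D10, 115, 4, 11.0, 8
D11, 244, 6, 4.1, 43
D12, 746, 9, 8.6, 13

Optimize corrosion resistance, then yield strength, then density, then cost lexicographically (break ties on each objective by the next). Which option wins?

D1

First maximize corrosion resistance: best is 9, kept {D1, D12}.
Then maximize yield strength: best is 749, kept {D1}.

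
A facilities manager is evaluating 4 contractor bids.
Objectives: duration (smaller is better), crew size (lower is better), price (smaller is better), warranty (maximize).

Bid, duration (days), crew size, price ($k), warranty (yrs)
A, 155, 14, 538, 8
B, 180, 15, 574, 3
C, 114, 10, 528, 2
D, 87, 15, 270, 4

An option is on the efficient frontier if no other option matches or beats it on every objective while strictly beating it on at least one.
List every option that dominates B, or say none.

A: duration 155≤180, crew size 14≤15, price 538≤574, warranty 8≥3 — dominates B.
D: duration 87≤180, crew size 15≤15, price 270≤574, warranty 4≥3 — dominates B.
Others (C) are each worse than B on at least one objective.

A, D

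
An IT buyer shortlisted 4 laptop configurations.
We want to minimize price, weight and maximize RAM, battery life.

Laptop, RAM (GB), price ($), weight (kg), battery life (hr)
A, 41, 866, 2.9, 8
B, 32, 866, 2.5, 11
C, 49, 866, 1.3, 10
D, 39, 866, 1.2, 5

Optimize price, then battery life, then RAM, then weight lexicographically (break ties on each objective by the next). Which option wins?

B

First minimize price: best is 866, kept {A, B, C, D}.
Then maximize battery life: best is 11, kept {B}.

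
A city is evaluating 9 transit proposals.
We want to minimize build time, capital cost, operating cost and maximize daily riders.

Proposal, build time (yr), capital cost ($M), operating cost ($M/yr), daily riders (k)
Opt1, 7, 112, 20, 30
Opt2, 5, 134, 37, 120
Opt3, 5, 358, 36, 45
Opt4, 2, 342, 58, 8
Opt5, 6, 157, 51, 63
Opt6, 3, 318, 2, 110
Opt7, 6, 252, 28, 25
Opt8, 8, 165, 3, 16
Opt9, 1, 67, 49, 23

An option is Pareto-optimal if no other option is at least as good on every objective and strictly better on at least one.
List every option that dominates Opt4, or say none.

Opt9

Opt9: build time 1≤2, capital cost 67≤342, operating cost 49≤58, daily riders 23≥8 — dominates Opt4.
Others (Opt1, Opt2, Opt3, Opt5, Opt6, Opt7, Opt8) are each worse than Opt4 on at least one objective.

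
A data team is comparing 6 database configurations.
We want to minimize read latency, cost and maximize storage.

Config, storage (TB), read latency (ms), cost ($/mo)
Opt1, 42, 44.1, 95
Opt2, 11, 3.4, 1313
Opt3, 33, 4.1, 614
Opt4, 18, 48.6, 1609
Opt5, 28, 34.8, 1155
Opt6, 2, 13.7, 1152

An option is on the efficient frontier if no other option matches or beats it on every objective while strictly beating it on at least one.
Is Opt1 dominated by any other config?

Opt2: worse on storage (11 vs 42).
Opt3: worse on storage (33 vs 42).
Opt4: worse on storage (18 vs 42).
Opt5: worse on storage (28 vs 42).
Opt6: worse on storage (2 vs 42).
No option is at least as good as Opt1 on every objective and strictly better on one.

No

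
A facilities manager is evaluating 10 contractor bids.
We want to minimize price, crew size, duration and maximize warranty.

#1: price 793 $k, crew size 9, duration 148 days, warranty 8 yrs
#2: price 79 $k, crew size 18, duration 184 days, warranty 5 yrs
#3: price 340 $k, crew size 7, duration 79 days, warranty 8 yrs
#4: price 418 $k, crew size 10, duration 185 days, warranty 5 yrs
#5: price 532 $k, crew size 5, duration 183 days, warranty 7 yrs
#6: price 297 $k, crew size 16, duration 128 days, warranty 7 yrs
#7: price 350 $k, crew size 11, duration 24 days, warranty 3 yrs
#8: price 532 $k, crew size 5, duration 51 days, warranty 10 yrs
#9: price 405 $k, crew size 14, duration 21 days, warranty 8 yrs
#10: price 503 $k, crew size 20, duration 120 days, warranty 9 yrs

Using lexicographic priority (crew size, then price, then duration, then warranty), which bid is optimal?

#8

First minimize crew size: best is 5, kept {#5, #8}.
Then minimize price: best is 532, kept {#5, #8}.
Then minimize duration: best is 51, kept {#8}.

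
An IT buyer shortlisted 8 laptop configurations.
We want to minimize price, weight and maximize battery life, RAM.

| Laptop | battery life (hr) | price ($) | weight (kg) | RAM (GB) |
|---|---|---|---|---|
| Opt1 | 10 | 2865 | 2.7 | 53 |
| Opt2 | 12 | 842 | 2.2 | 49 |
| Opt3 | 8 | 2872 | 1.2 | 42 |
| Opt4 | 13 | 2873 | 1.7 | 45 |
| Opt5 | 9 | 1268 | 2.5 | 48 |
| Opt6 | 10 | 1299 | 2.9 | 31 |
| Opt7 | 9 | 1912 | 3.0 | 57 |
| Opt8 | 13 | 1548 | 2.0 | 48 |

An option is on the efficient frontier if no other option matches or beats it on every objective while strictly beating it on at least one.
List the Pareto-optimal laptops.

Opt1, Opt2, Opt3, Opt4, Opt7, Opt8

Opt1: not dominated.
Opt2: not dominated (best price).
Opt3: not dominated (best weight).
Opt4: not dominated.
Opt5: dominated by Opt2 (battery life 12≥9, price 842≤1268, weight 2.2≤2.5, RAM 49≥48).
Opt6: dominated by Opt2 (battery life 12≥10, price 842≤1299, weight 2.2≤2.9, RAM 49≥31).
Opt7: not dominated (best RAM).
Opt8: not dominated.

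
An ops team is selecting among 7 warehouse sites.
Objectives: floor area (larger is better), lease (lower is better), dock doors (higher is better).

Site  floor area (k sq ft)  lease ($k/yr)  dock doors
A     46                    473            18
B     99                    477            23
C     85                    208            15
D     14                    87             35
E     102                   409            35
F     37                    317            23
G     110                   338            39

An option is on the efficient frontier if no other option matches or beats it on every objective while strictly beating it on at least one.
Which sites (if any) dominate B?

E, G

E: floor area 102≥99, lease 409≤477, dock doors 35≥23 — dominates B.
G: floor area 110≥99, lease 338≤477, dock doors 39≥23 — dominates B.
Others (A, C, D, F) are each worse than B on at least one objective.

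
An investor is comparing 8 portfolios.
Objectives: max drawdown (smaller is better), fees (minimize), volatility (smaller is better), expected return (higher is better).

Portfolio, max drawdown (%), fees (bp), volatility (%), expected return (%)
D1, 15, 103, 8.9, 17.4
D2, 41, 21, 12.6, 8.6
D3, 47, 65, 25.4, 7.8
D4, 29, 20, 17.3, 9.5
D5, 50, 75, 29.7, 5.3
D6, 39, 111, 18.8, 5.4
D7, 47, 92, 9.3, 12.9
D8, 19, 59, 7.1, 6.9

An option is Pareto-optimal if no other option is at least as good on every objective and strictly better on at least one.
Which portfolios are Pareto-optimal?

D1: not dominated (best max drawdown).
D2: not dominated.
D3: dominated by D2 (max drawdown 41≤47, fees 21≤65, volatility 12.6≤25.4, expected return 8.6≥7.8).
D4: not dominated (best fees).
D5: dominated by D2 (max drawdown 41≤50, fees 21≤75, volatility 12.6≤29.7, expected return 8.6≥5.3).
D6: dominated by D1 (max drawdown 15≤39, fees 103≤111, volatility 8.9≤18.8, expected return 17.4≥5.4).
D7: not dominated.
D8: not dominated (best volatility).

D1, D2, D4, D7, D8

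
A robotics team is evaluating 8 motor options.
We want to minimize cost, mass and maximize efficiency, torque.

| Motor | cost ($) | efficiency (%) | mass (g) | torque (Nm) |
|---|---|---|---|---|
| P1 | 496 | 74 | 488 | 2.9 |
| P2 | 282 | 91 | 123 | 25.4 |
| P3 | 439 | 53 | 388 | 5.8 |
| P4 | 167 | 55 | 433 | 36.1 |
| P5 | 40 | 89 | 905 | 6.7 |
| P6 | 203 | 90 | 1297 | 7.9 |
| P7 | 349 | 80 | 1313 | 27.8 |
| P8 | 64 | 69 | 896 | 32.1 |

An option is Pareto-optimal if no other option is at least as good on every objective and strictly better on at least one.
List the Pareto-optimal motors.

P2, P4, P5, P6, P7, P8

P1: dominated by P2 (cost 282≤496, efficiency 91≥74, mass 123≤488, torque 25.4≥2.9).
P2: not dominated (best efficiency).
P3: dominated by P2 (cost 282≤439, efficiency 91≥53, mass 123≤388, torque 25.4≥5.8).
P4: not dominated (best torque).
P5: not dominated (best cost).
P6: not dominated.
P7: not dominated.
P8: not dominated.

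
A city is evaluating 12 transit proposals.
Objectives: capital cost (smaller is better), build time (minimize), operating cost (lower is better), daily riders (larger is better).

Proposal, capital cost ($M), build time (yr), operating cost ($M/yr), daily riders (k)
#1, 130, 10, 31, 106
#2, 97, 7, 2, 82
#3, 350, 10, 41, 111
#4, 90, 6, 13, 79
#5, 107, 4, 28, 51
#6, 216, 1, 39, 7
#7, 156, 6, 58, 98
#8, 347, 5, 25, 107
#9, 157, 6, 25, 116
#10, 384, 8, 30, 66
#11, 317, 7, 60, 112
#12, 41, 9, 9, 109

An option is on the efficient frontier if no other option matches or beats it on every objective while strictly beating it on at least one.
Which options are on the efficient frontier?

#2, #4, #5, #6, #7, #8, #9, #12

#1: dominated by #12 (capital cost 41≤130, build time 9≤10, operating cost 9≤31, daily riders 109≥106).
#2: not dominated (best operating cost).
#3: dominated by #9 (capital cost 157≤350, build time 6≤10, operating cost 25≤41, daily riders 116≥111).
#4: not dominated.
#5: not dominated.
#6: not dominated (best build time).
#7: not dominated.
#8: not dominated.
#9: not dominated (best daily riders).
#10: dominated by #2 (capital cost 97≤384, build time 7≤8, operating cost 2≤30, daily riders 82≥66).
#11: dominated by #9 (capital cost 157≤317, build time 6≤7, operating cost 25≤60, daily riders 116≥112).
#12: not dominated (best capital cost).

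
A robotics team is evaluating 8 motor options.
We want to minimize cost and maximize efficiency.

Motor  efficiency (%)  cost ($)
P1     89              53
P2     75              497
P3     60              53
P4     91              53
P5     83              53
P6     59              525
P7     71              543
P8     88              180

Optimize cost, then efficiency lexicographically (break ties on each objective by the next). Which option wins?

P4

First minimize cost: best is 53, kept {P1, P3, P4, P5}.
Then maximize efficiency: best is 91, kept {P4}.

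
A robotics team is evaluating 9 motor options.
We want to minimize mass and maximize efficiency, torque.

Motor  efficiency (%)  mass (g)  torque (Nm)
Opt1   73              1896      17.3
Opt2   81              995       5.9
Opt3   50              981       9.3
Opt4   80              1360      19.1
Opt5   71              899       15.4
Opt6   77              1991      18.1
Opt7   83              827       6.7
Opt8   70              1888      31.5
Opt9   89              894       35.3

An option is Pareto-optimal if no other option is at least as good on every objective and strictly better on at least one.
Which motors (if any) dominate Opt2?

Opt7, Opt9

Opt7: efficiency 83≥81, mass 827≤995, torque 6.7≥5.9 — dominates Opt2.
Opt9: efficiency 89≥81, mass 894≤995, torque 35.3≥5.9 — dominates Opt2.
Others (Opt1, Opt3, Opt4, Opt5, Opt6, Opt8) are each worse than Opt2 on at least one objective.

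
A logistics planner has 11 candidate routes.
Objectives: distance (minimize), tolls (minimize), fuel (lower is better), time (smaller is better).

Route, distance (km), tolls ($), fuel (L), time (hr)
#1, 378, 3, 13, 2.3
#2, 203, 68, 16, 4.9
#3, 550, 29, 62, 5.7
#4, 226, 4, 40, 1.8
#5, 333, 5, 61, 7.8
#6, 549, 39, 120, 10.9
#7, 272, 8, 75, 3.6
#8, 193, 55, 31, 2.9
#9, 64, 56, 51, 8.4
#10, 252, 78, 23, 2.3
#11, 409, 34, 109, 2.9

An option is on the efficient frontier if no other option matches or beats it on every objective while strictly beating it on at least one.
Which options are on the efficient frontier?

#1: not dominated (best tolls).
#2: not dominated.
#3: dominated by #1 (distance 378≤550, tolls 3≤29, fuel 13≤62, time 2.3≤5.7).
#4: not dominated (best time).
#5: dominated by #4 (distance 226≤333, tolls 4≤5, fuel 40≤61, time 1.8≤7.8).
#6: dominated by #1 (distance 378≤549, tolls 3≤39, fuel 13≤120, time 2.3≤10.9).
#7: dominated by #4 (distance 226≤272, tolls 4≤8, fuel 40≤75, time 1.8≤3.6).
#8: not dominated.
#9: not dominated (best distance).
#10: not dominated.
#11: dominated by #1 (distance 378≤409, tolls 3≤34, fuel 13≤109, time 2.3≤2.9).

#1, #2, #4, #8, #9, #10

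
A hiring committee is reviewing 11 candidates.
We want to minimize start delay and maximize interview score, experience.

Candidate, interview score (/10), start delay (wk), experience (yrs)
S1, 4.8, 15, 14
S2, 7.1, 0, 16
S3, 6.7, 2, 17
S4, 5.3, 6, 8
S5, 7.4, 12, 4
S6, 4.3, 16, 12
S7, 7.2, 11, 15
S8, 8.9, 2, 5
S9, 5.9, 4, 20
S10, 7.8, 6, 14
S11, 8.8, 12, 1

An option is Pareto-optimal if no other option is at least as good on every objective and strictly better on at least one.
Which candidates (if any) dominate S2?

none

S1: worse on interview score (4.8 vs 7.1).
S3: worse on interview score (6.7 vs 7.1).
S4: worse on interview score (5.3 vs 7.1).
S5: worse on start delay (12 vs 0).
S6: worse on interview score (4.3 vs 7.1).
S7: worse on start delay (11 vs 0).
S8: worse on start delay (2 vs 0).
S9: worse on interview score (5.9 vs 7.1).
S10: worse on start delay (6 vs 0).
S11: worse on start delay (12 vs 0).
No option dominates S2.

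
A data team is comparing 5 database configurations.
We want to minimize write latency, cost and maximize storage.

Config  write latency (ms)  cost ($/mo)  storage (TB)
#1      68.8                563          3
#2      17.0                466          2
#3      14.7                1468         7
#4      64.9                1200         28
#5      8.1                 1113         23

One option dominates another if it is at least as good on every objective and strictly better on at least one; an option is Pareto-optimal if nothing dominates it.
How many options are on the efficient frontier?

4

#1: not dominated.
#2: not dominated (best cost).
#3: dominated by #5 (write latency 8.1≤14.7, cost 1113≤1468, storage 23≥7).
#4: not dominated (best storage).
#5: not dominated (best write latency).
Pareto-optimal: #1, #2, #4, #5 → 4.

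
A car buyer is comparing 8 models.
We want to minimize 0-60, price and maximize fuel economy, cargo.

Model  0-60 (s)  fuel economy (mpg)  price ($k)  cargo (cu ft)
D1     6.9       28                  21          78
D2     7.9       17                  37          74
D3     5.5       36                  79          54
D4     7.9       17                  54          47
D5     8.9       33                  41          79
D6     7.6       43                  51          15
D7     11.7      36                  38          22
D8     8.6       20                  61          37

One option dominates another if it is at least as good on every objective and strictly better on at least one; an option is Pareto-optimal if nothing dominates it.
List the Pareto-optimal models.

D1: not dominated (best price).
D2: dominated by D1 (0-60 6.9≤7.9, fuel economy 28≥17, price 21≤37, cargo 78≥74).
D3: not dominated (best 0-60).
D4: dominated by D1 (0-60 6.9≤7.9, fuel economy 28≥17, price 21≤54, cargo 78≥47).
D5: not dominated (best cargo).
D6: not dominated (best fuel economy).
D7: not dominated.
D8: dominated by D1 (0-60 6.9≤8.6, fuel economy 28≥20, price 21≤61, cargo 78≥37).

D1, D3, D5, D6, D7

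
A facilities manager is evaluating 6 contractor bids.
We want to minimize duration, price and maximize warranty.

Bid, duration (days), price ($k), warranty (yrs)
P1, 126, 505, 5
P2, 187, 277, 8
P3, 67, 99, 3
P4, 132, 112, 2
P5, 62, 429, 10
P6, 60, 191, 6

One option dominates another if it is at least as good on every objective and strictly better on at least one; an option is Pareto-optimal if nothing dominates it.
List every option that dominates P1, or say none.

P5, P6

P5: duration 62≤126, price 429≤505, warranty 10≥5 — dominates P1.
P6: duration 60≤126, price 191≤505, warranty 6≥5 — dominates P1.
Others (P2, P3, P4) are each worse than P1 on at least one objective.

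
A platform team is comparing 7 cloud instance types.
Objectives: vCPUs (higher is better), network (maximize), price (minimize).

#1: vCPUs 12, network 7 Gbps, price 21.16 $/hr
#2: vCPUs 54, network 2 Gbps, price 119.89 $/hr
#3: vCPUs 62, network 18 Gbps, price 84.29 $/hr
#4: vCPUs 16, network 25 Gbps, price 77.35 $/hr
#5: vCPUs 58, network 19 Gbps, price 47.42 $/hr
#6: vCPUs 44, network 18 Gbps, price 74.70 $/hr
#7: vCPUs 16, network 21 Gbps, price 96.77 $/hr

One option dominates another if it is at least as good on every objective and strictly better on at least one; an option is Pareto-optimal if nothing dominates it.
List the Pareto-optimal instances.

#1, #3, #4, #5

#1: not dominated (best price).
#2: dominated by #3 (vCPUs 62≥54, network 18≥2, price 84.29≤119.89).
#3: not dominated (best vCPUs).
#4: not dominated (best network).
#5: not dominated.
#6: dominated by #5 (vCPUs 58≥44, network 19≥18, price 47.42≤74.70).
#7: dominated by #4 (vCPUs 16≥16, network 25≥21, price 77.35≤96.77).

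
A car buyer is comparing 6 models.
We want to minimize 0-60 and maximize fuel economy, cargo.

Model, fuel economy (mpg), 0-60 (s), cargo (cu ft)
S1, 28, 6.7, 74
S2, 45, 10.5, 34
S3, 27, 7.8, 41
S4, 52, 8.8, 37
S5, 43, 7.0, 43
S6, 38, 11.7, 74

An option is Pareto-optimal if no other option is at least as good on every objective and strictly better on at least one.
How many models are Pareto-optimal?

S1: not dominated (best 0-60).
S2: dominated by S4 (fuel economy 52≥45, 0-60 8.8≤10.5, cargo 37≥34).
S3: dominated by S1 (fuel economy 28≥27, 0-60 6.7≤7.8, cargo 74≥41).
S4: not dominated (best fuel economy).
S5: not dominated.
S6: not dominated.
Pareto-optimal: S1, S4, S5, S6 → 4.

4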